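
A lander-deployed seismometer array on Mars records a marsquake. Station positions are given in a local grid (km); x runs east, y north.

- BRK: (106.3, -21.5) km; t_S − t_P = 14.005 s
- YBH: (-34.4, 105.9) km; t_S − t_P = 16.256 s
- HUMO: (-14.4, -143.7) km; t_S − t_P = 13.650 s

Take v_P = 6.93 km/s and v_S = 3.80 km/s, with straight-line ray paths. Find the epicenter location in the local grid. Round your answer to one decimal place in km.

Distance from S−P lag: d = Δt · v_P v_S / (v_P − v_S) = Δt · (6.93·3.80)/(6.93−3.80) ≈ 8.4134·Δt.
So d_BRK = 117.83, d_YBH = 136.77, d_HUMO = 114.84 km.
Circle about each station: (x − 106.3)² + (y + 21.5)² = 117.83²; (x + 34.4)² + (y − 105.9)² = 136.77²; (x + 14.4)² + (y + 143.7)² = 114.84².
Subtracting the BRK equation from the YBH and HUMO equations removes the quadratic terms:
-281.4 x + 254.8 y = -4185.89
-241.4 x − 244.4 y = 9790.79
Solving the 2×2 system: x ≈ -11.3, y ≈ -28.9 km.

-11.3 km east, -28.9 km north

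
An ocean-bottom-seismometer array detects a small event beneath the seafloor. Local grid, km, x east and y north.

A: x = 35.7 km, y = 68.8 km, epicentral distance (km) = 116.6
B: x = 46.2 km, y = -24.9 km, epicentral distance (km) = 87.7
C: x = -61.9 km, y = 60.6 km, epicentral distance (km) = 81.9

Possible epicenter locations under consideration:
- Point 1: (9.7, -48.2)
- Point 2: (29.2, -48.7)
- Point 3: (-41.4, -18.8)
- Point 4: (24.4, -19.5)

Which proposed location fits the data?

Point 3

For each candidate, compare |candidate − station| to the reported distance:
Point 1: residuals A 3.3, B 44.4, C 48.3 → max 48.3 km
Point 2: residuals A 1.1, B 58.5, C 60.4 → max 60.4 km
Point 3: residuals A 0.1, B 0.1, C 0.1 → max 0.1 km
Point 4: residuals A 27.6, B 65.2, C 35.8 → max 65.2 km
Only Point 3 has all residuals ≈ 0.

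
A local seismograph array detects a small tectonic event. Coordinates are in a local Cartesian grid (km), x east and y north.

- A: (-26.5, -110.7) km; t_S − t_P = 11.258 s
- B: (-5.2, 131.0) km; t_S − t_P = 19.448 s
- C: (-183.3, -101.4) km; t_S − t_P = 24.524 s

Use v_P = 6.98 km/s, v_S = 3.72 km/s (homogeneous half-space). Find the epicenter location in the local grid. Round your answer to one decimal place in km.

Distance from S−P lag: d = Δt · v_P v_S / (v_P − v_S) = Δt · (6.98·3.72)/(6.98−3.72) ≈ 7.9649·Δt.
So d_A = 89.67, d_B = 154.90, d_C = 195.33 km.
Circle about each station: (x + 26.5)² + (y + 110.7)² = 89.67²; (x + 5.2)² + (y − 131.0)² = 154.90²; (x + 183.3)² + (y + 101.4)² = 195.33².
Subtracting pairs of circle equations eliminates x²+y² and gives linear equations (the radical axes):
42.6 x + 483.4 y = -11722.00
-313.6 x + 18.6 y = 811.01
Solving the 2×2 system: x ≈ -4.0, y ≈ -23.9 km.

x ≈ -4.0 km, y ≈ -23.9 km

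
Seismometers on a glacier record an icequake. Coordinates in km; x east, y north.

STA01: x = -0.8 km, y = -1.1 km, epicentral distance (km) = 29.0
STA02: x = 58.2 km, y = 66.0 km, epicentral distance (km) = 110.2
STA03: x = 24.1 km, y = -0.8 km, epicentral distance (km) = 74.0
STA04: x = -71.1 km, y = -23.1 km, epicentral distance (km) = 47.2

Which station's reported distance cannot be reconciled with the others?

STA03

Solve using three stations at a time. Using STA01, STA02, STA04 (subtract circle equations pairwise → linear system) gives (x, y) ≈ (-29.8, -0.4).
Distances from that point to each station vs reported:
  STA01: calculated 29.0 vs reported 29.0 → residual 0.0 km
  STA02: calculated 110.2 vs reported 110.2 → residual 0.0 km
  STA03: calculated 53.9 vs reported 74.0 → residual 20.1 km
  STA04: calculated 47.2 vs reported 47.2 → residual 0.0 km
STA01, STA02, STA04 are mutually consistent (residuals ≈ 0); STA03 is off by 20.1 km.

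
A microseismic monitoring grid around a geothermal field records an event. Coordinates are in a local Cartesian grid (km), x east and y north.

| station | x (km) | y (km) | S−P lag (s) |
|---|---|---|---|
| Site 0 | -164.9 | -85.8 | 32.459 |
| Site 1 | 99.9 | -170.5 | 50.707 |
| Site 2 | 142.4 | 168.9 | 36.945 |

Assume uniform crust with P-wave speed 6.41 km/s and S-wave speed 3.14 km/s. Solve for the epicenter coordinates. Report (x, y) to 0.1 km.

Distance from S−P lag: d = Δt · v_P v_S / (v_P − v_S) = Δt · (6.41·3.14)/(6.41−3.14) ≈ 6.1552·Δt.
So d_Site 0 = 199.79, d_Site 1 = 312.11, d_Site 2 = 227.40 km.
Circle about each station: (x + 164.9)² + (y + 85.8)² = 199.79²; (x − 99.9)² + (y + 170.5)² = 312.11²; (x − 142.4)² + (y − 168.9)² = 227.40².
Subtracting pairs of circle equations eliminates x²+y² and gives linear equations (the radical axes):
529.6 x − 169.4 y = -53000.00
614.6 x + 509.4 y = 2456.60
Solving the 2×2 system: x ≈ -71.1, y ≈ 90.6 km.

x ≈ -71.1 km, y ≈ 90.6 km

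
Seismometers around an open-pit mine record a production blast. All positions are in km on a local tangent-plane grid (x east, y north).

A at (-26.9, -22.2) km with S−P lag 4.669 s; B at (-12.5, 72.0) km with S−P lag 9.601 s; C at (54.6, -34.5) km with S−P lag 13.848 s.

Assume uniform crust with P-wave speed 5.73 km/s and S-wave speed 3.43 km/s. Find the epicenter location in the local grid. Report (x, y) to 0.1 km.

(-57.5, 3.4)

Distance from S−P lag: d = Δt · v_P v_S / (v_P − v_S) = Δt · (5.73·3.43)/(5.73−3.43) ≈ 8.5452·Δt.
So d_A = 39.90, d_B = 82.04, d_C = 118.33 km.
Circle about each station: (x + 26.9)² + (y + 22.2)² = 39.90²; (x + 12.5)² + (y − 72.0)² = 82.04²; (x − 54.6)² + (y + 34.5)² = 118.33².
Subtracting the A equation from the B and C equations removes the quadratic terms:
28.8 x + 188.4 y = -1014.75
163.0 x − 24.6 y = -9455.02
Solving the 2×2 system: x ≈ -57.5, y ≈ 3.4 km.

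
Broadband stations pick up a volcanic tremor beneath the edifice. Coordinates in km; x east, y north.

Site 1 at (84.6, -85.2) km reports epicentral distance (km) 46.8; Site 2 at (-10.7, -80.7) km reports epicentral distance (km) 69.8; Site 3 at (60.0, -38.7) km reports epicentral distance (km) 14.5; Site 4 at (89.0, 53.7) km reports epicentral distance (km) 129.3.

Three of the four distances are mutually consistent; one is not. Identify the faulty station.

Solve using three stations at a time. Using Site 1, Site 2, Site 3 (subtract circle equations pairwise → linear system) gives (x, y) ≈ (52.5, -51.1).
Distances from that point to each station vs reported:
  Site 1: calculated 46.8 vs reported 46.8 → residual 0.0 km
  Site 2: calculated 69.8 vs reported 69.8 → residual 0.0 km
  Site 3: calculated 14.5 vs reported 14.5 → residual 0.0 km
  Site 4: calculated 111.0 vs reported 129.3 → residual 18.3 km
Site 1, Site 2, Site 3 are mutually consistent (residuals ≈ 0); Site 4 is off by 18.3 km.

Site 4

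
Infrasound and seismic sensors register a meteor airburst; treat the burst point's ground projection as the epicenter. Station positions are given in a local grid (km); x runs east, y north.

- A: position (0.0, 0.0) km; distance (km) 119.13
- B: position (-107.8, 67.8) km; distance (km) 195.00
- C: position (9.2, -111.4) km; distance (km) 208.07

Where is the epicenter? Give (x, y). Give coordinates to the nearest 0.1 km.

Circle about each station: x² + y² = 119.13²; (x + 107.8)² + (y − 67.8)² = 195.00²; (x − 9.2)² + (y + 111.4)² = 208.07².
Subtracting pairs of circle equations eliminates x²+y² and gives linear equations (the radical axes):
-215.6 x + 135.6 y = -7615.36
18.4 x − 222.8 y = -16606.57
Solving the 2×2 system: x ≈ 86.7, y ≈ 81.7 km.

x ≈ 86.7 km, y ≈ 81.7 km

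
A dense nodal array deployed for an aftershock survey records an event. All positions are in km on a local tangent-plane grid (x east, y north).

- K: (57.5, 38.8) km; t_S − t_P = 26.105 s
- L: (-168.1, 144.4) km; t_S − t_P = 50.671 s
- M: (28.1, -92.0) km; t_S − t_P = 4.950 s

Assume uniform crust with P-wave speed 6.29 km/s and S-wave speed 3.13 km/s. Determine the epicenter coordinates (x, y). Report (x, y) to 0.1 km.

(9.5, -116.6)

Distance from S−P lag: d = Δt · v_P v_S / (v_P − v_S) = Δt · (6.29·3.13)/(6.29−3.13) ≈ 6.2303·Δt.
So d_K = 162.64, d_L = 315.69, d_M = 30.84 km.
Circle about each station: (x − 57.5)² + (y − 38.8)² = 162.64²; (x + 168.1)² + (y − 144.4)² = 315.69²; (x − 28.1)² + (y + 92.0)² = 30.84².
Subtracting pairs of circle equations eliminates x²+y² and gives linear equations (the radical axes):
-451.2 x + 211.2 y = -28911.13
-58.8 x − 261.6 y = 29942.58
Solving the 2×2 system: x ≈ 9.5, y ≈ -116.6 km.
Check against K (with the unrounded x, y): √((x − 57.5)²+(y − 38.8)²) = 162.64 ≈ 162.64 km. ✓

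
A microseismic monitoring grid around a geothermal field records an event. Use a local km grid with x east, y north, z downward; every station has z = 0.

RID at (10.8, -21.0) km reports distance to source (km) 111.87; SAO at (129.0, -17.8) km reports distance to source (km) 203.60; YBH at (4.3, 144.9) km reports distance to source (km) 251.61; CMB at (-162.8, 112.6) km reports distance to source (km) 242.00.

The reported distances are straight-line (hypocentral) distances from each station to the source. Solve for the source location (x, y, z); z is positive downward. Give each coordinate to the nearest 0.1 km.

Each station gives a sphere (x−x_i)² + (y−y_i)² + z² = d_i² (stations at z=0).
Subtracting the RID sphere from SAO and YBH: z² cancels, leaving linear equations in x and y:
236.4 x + 6.4 y = -12537.86
-13.0 x + 331.8 y = -30335.84
Solving: x ≈ -50.508, y ≈ -93.407 km (keep extra digits for the depth step; rounded: -50.5, -93.4).
Then from the RID sphere: z² = 111.87² − (x − 10.8)² − (y + 21.0)² with x = -50.508, y = -93.407, so z ≈ 59.274 ≈ 59.3 km.
Check against CMB (with the unrounded solution): distance 242.00 ≈ 242.00 km. ✓

x ≈ -50.5 km, y ≈ -93.4 km, depth ≈ 59.3 km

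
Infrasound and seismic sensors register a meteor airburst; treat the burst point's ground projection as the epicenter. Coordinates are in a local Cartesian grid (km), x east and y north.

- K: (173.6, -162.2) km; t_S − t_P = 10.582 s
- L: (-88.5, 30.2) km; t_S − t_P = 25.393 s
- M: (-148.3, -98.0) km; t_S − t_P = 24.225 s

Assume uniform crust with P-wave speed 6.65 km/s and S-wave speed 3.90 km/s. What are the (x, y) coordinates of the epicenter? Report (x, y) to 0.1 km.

75.4 km east, -144.4 km north

Distance from S−P lag: d = Δt · v_P v_S / (v_P − v_S) = Δt · (6.65·3.90)/(6.65−3.90) ≈ 9.4309·Δt.
So d_K = 99.80, d_L = 239.48, d_M = 228.46 km.
Circle about each station: (x − 173.6)² + (y + 162.2)² = 99.80²; (x + 88.5)² + (y − 30.2)² = 239.48²; (x + 148.3)² + (y + 98.0)² = 228.46².
Subtracting pairs of circle equations eliminates x²+y² and gives linear equations (the radical axes):
-524.2 x + 384.8 y = -95092.14
-643.8 x + 128.4 y = -67082.84
Solving the 2×2 system: x ≈ 75.4, y ≈ -144.4 km.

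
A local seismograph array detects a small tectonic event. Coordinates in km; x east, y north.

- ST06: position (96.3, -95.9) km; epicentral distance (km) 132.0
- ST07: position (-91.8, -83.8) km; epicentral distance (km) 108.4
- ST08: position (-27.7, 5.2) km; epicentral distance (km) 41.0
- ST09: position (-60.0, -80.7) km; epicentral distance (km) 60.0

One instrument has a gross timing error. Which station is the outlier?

ST07

Solve using three stations at a time. Using ST06, ST08, ST09 (subtract circle equations pairwise → linear system) gives (x, y) ≈ (-20.9, -35.2).
Distances from that point to each station vs reported:
  ST06: calculated 132.0 vs reported 132.0 → residual 0.0 km
  ST07: calculated 85.9 vs reported 108.4 → residual 22.5 km
  ST08: calculated 41.0 vs reported 41.0 → residual 0.0 km
  ST09: calculated 60.0 vs reported 60.0 → residual 0.0 km
ST06, ST08, ST09 are mutually consistent (residuals ≈ 0); ST07 is off by 22.5 km.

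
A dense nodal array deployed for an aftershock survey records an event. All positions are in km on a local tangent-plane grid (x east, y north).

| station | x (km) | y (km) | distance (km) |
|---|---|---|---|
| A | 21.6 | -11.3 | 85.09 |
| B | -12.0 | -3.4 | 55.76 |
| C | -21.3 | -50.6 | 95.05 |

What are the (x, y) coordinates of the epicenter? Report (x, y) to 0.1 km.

Circle about each station: (x − 21.6)² + (y + 11.3)² = 85.09²; (x + 12.0)² + (y + 3.4)² = 55.76²; (x + 21.3)² + (y + 50.6)² = 95.05².
Subtracting the A equation from the B and C equations removes the quadratic terms:
-67.2 x + 15.8 y = 3692.44
-85.8 x − 78.6 y = 625.61
Solving the 2×2 system: x ≈ -45.2, y ≈ 41.4 km.

(-45.2, 41.4)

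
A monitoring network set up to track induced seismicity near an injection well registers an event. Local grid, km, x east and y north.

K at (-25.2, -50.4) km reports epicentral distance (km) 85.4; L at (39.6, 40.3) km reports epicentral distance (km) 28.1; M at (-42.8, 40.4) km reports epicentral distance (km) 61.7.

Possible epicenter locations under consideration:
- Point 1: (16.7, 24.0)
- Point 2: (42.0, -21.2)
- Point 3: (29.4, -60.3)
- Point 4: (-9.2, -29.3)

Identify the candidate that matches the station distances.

Point 1

For each candidate, compare |candidate − station| to the reported distance:
Point 1: residuals K 0.0, L 0.0, M 0.0 → max 0.0 km
Point 2: residuals K 12.1, L 33.4, M 43.1 → max 43.1 km
Point 3: residuals K 29.9, L 73.0, M 62.2 → max 73.0 km
Point 4: residuals K 58.9, L 56.9, M 15.7 → max 58.9 km
Only Point 1 has all residuals ≈ 0.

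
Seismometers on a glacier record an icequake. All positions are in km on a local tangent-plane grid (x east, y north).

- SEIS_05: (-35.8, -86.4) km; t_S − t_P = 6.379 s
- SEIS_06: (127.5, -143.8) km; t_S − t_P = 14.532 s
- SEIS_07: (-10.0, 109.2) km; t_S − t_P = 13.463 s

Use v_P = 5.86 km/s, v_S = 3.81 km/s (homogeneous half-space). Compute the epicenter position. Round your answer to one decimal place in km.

Distance from S−P lag: d = Δt · v_P v_S / (v_P − v_S) = Δt · (5.86·3.81)/(5.86−3.81) ≈ 10.8910·Δt.
So d_SEIS_05 = 69.47, d_SEIS_06 = 158.27, d_SEIS_07 = 146.63 km.
Circle about each station: (x + 35.8)² + (y + 86.4)² = 69.47²; (x − 127.5)² + (y + 143.8)² = 158.27²; (x + 10.0)² + (y − 109.2)² = 146.63².
Subtracting pairs of circle equations eliminates x²+y² and gives linear equations (the radical axes):
326.6 x − 114.8 y = 7964.78
51.6 x + 391.2 y = -13396.24
Solving the 2×2 system: x ≈ 11.8, y ≈ -35.8 km.
Check against SEIS_05 (with the unrounded x, y): √((x + 35.8)²+(y + 86.4)²) = 69.47 ≈ 69.47 km. ✓

11.8 km east, -35.8 km north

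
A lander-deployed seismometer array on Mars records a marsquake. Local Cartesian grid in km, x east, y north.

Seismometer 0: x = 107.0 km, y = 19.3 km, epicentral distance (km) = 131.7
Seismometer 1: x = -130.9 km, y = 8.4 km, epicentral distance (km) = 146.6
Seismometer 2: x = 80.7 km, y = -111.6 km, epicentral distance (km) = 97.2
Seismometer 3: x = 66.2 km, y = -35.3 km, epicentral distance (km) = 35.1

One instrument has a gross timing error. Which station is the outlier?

Seismometer 3

Solve using three stations at a time. Using Seismometer 0, Seismometer 1, Seismometer 2 (subtract circle equations pairwise → linear system) gives (x, y) ≈ (0.0, -57.5).
Distances from that point to each station vs reported:
  Seismometer 0: calculated 131.7 vs reported 131.7 → residual 0.0 km
  Seismometer 1: calculated 146.6 vs reported 146.6 → residual 0.0 km
  Seismometer 2: calculated 97.1 vs reported 97.2 → residual 0.1 km
  Seismometer 3: calculated 69.8 vs reported 35.1 → residual 34.7 km
Seismometer 0, Seismometer 1, Seismometer 2 are mutually consistent (residuals ≈ 0); Seismometer 3 is off by 34.7 km.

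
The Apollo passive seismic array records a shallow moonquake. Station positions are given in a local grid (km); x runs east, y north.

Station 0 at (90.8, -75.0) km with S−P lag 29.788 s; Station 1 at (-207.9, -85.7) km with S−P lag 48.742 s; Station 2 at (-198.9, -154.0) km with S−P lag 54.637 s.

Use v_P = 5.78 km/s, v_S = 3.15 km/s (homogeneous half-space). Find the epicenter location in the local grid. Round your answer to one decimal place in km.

Distance from S−P lag: d = Δt · v_P v_S / (v_P − v_S) = Δt · (5.78·3.15)/(5.78−3.15) ≈ 6.9228·Δt.
So d_Station 0 = 206.22, d_Station 1 = 337.43, d_Station 2 = 378.24 km.
Circle about each station: (x − 90.8)² + (y + 75.0)² = 206.22²; (x + 207.9)² + (y + 85.7)² = 337.43²; (x + 198.9)² + (y + 154.0)² = 378.24².
Subtracting the Station 0 equation from the Station 1 and Station 2 equations removes the quadratic terms:
-597.4 x − 21.4 y = -34635.06
-579.4 x − 158.0 y = -51131.24
Solving the 2×2 system: x ≈ 53.4, y ≈ 127.8 km.
Check against Station 0 (with the unrounded x, y): √((x − 90.8)²+(y + 75.0)²) = 206.22 ≈ 206.22 km. ✓

x ≈ 53.4 km, y ≈ 127.8 km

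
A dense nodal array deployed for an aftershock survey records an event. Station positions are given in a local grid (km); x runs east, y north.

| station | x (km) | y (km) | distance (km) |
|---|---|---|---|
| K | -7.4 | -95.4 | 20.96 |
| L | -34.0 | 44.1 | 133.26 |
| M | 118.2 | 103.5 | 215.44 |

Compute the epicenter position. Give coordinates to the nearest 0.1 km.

Circle about each station: (x + 7.4)² + (y + 95.4)² = 20.96²; (x + 34.0)² + (y − 44.1)² = 133.26²; (x − 118.2)² + (y − 103.5)² = 215.44².
Subtracting pairs of circle equations eliminates x²+y² and gives linear equations (the radical axes):
-53.2 x + 279.0 y = -23374.02
251.2 x + 397.8 y = -30447.50
Solving the 2×2 system: x ≈ 8.8, y ≈ -82.1 km.
Check against K (with the unrounded x, y): √((x + 7.4)²+(y + 95.4)²) = 20.96 ≈ 20.96 km. ✓

x ≈ 8.8 km, y ≈ -82.1 km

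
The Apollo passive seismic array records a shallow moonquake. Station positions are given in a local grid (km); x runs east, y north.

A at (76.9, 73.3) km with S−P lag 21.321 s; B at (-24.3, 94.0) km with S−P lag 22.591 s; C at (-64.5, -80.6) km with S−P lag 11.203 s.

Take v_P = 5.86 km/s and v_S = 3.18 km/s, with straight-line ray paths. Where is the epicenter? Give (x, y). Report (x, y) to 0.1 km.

(10.4, -59.2)

Distance from S−P lag: d = Δt · v_P v_S / (v_P − v_S) = Δt · (5.86·3.18)/(5.86−3.18) ≈ 6.9533·Δt.
So d_A = 148.25, d_B = 157.08, d_C = 77.90 km.
Circle about each station: (x − 76.9)² + (y − 73.3)² = 148.25²; (x + 24.3)² + (y − 94.0)² = 157.08²; (x + 64.5)² + (y + 80.6)² = 77.90².
Subtracting the A equation from the B and C equations removes the quadratic terms:
-202.4 x + 41.4 y = -4556.07
-282.8 x − 307.8 y = 15279.76
Solving the 2×2 system: x ≈ 10.4, y ≈ -59.2 km.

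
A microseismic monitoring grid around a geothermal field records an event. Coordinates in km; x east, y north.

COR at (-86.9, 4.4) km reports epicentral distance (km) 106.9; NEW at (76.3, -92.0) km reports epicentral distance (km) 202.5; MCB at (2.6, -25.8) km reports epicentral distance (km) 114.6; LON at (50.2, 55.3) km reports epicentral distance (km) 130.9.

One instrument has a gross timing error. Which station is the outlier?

LON

Solve using three stations at a time. Using COR, NEW, MCB (subtract circle equations pairwise → linear system) gives (x, y) ≈ (-18.8, 86.8).
Distances from that point to each station vs reported:
  COR: calculated 106.9 vs reported 106.9 → residual 0.0 km
  NEW: calculated 202.5 vs reported 202.5 → residual 0.0 km
  MCB: calculated 114.6 vs reported 114.6 → residual 0.0 km
  LON: calculated 75.8 vs reported 130.9 → residual 55.1 km
COR, NEW, MCB are mutually consistent (residuals ≈ 0); LON is off by 55.1 km.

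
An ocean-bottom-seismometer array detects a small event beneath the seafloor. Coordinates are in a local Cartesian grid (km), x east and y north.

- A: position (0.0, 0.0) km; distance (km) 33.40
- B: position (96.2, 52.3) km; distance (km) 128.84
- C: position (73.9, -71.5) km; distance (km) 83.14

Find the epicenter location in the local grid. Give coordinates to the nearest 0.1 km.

Circle about each station: x² + y² = 33.40²; (x − 96.2)² + (y − 52.3)² = 128.84²; (x − 73.9)² + (y + 71.5)² = 83.14².
Subtracting the A equation from the B and C equations removes the quadratic terms:
192.4 x + 104.6 y = -3494.46
147.8 x − 143.0 y = 4776.76
Solving the 2×2 system: x ≈ -0.0, y ≈ -33.4 km.

-0.0 km east, -33.4 km north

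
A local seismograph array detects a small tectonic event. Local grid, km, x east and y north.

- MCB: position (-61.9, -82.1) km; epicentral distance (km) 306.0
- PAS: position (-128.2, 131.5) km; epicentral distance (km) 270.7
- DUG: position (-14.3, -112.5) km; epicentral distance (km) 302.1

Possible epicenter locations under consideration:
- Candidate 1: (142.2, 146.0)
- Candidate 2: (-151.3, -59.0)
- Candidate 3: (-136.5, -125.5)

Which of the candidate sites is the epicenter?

For each candidate, compare |candidate − station| to the reported distance:
Candidate 1: residuals MCB 0.1, PAS 0.1, DUG 0.1 → max 0.1 km
Candidate 2: residuals MCB 213.7, PAS 78.8, DUG 155.0 → max 213.7 km
Candidate 3: residuals MCB 219.7, PAS 13.6, DUG 179.2 → max 219.7 km
Only Candidate 1 has all residuals ≈ 0.

Candidate 1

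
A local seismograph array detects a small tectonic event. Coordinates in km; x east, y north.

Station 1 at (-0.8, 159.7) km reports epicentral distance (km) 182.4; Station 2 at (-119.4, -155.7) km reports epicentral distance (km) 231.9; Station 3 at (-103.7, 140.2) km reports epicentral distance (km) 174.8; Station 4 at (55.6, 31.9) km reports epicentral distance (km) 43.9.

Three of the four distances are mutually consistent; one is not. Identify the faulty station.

Station 3

Solve using three stations at a time. Using Station 1, Station 2, Station 4 (subtract circle equations pairwise → linear system) gives (x, y) ≈ (62.2, -11.5).
Distances from that point to each station vs reported:
  Station 1: calculated 182.4 vs reported 182.4 → residual 0.0 km
  Station 2: calculated 231.9 vs reported 231.9 → residual 0.0 km
  Station 3: calculated 224.8 vs reported 174.8 → residual 50.0 km
  Station 4: calculated 43.9 vs reported 43.9 → residual 0.0 km
Station 1, Station 2, Station 4 are mutually consistent (residuals ≈ 0); Station 3 is off by 50.0 km.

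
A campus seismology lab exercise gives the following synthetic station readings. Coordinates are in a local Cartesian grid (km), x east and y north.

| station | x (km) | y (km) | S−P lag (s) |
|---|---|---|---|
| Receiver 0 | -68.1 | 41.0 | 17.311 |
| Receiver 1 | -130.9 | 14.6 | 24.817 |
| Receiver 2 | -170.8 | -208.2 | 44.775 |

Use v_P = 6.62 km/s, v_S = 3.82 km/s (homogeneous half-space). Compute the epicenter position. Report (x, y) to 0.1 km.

Distance from S−P lag: d = Δt · v_P v_S / (v_P − v_S) = Δt · (6.62·3.82)/(6.62−3.82) ≈ 9.0316·Δt.
So d_Receiver 0 = 156.35, d_Receiver 1 = 224.14, d_Receiver 2 = 404.39 km.
Circle about each station: (x + 68.1)² + (y − 41.0)² = 156.35²; (x + 130.9)² + (y − 14.6)² = 224.14²; (x + 170.8)² + (y + 208.2)² = 404.39².
Subtracting the Receiver 0 equation from the Receiver 1 and Receiver 2 equations removes the quadratic terms:
-125.6 x − 52.8 y = -14764.06
-205.4 x − 498.4 y = -72884.68
Solving the 2×2 system: x ≈ 67.8, y ≈ 118.3 km.
Check against Receiver 0 (with the unrounded x, y): √((x + 68.1)²+(y − 41.0)²) = 156.36 ≈ 156.35 km. ✓

(67.8, 118.3)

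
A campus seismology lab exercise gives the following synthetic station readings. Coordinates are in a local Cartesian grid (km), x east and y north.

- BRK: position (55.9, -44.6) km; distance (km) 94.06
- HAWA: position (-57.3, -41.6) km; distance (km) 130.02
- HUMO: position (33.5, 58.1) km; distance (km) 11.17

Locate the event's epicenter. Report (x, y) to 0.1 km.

Circle about each station: (x − 55.9)² + (y + 44.6)² = 94.06²; (x + 57.3)² + (y + 41.6)² = 130.02²; (x − 33.5)² + (y − 58.1)² = 11.17².
Subtracting the BRK equation from the HAWA and HUMO equations removes the quadratic terms:
-226.4 x + 6.0 y = -8158.04
-44.8 x + 205.4 y = 8106.40
Solving the 2×2 system: x ≈ 37.3, y ≈ 47.6 km.

x ≈ 37.3 km, y ≈ 47.6 km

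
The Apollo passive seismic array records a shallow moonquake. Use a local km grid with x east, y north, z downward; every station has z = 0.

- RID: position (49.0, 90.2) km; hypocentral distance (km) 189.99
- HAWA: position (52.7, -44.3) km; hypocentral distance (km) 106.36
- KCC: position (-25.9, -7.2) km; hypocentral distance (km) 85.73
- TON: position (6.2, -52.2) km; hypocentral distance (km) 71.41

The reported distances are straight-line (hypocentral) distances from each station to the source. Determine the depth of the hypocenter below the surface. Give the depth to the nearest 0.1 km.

depth ≈ 56.2 km

Each station gives a sphere (x−x_i)² + (y−y_i)² + z² = d_i² (stations at z=0).
Subtracting the RID sphere from HAWA and KCC: z² cancels, leaving linear equations in x and y:
7.4 x − 269.0 y = 18986.49
-149.8 x − 194.8 y = 18932.18
Solving: x ≈ -33.404, y ≈ -71.501 km (keep extra digits for the depth step; rounded: -33.4, -71.5).
Then from the RID sphere: z² = 189.99² − (x − 49.0)² − (y − 90.2)² with x = -33.404, y = -71.501, so z ≈ 56.201 ≈ 56.2 km.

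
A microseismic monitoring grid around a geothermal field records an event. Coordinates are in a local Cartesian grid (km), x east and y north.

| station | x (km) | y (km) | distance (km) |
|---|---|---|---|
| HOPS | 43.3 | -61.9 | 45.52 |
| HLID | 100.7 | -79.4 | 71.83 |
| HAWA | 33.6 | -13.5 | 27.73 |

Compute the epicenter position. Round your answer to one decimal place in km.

Circle about each station: (x − 43.3)² + (y + 61.9)² = 45.52²; (x − 100.7)² + (y + 79.4)² = 71.83²; (x − 33.6)² + (y + 13.5)² = 27.73².
Subtracting pairs of circle equations eliminates x²+y² and gives linear equations (the radical axes):
114.8 x − 35.0 y = 7650.87
-19.4 x + 96.8 y = -3092.17
Solving the 2×2 system: x ≈ 60.6, y ≈ -19.8 km.

x ≈ 60.6 km, y ≈ -19.8 km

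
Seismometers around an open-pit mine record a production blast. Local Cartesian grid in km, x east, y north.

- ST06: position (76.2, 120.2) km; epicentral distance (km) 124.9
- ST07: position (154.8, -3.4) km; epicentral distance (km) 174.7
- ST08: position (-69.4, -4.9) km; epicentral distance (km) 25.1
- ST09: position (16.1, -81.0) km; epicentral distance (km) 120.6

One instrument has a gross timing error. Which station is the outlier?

Solve using three stations at a time. Using ST06, ST07, ST09 (subtract circle equations pairwise → linear system) gives (x, y) ≈ (-15.6, 35.4).
Distances from that point to each station vs reported:
  ST06: calculated 124.9 vs reported 124.9 → residual 0.0 km
  ST07: calculated 174.7 vs reported 174.7 → residual 0.0 km
  ST08: calculated 67.3 vs reported 25.1 → residual 42.2 km
  ST09: calculated 120.6 vs reported 120.6 → residual 0.0 km
ST06, ST07, ST09 are mutually consistent (residuals ≈ 0); ST08 is off by 42.2 km.

ST08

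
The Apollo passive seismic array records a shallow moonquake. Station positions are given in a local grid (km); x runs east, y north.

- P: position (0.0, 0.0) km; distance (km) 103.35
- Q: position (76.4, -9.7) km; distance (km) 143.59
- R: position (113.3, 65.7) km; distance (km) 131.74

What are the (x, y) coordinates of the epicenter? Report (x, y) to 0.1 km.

Circle about each station: x² + y² = 103.35²; (x − 76.4)² + (y + 9.7)² = 143.59²; (x − 113.3)² + (y − 65.7)² = 131.74².
Subtracting pairs of circle equations eliminates x²+y² and gives linear equations (the radical axes):
152.8 x − 19.4 y = -4005.82
226.6 x + 131.4 y = 10479.17
Solving the 2×2 system: x ≈ -13.2, y ≈ 102.5 km.

x ≈ -13.2 km, y ≈ 102.5 km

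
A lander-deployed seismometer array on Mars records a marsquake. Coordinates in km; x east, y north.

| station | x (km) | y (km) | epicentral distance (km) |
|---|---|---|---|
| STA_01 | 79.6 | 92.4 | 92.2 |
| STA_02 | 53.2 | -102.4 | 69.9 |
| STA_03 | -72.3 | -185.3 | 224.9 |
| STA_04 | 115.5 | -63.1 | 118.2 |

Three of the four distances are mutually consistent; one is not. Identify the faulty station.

STA_02

Solve using three stations at a time. Using STA_01, STA_03, STA_04 (subtract circle equations pairwise → linear system) gives (x, y) ≈ (27.8, 16.1).
Distances from that point to each station vs reported:
  STA_01: calculated 92.2 vs reported 92.2 → residual 0.0 km
  STA_02: calculated 121.2 vs reported 69.9 → residual 51.3 km
  STA_03: calculated 224.9 vs reported 224.9 → residual 0.0 km
  STA_04: calculated 118.2 vs reported 118.2 → residual 0.0 km
STA_01, STA_03, STA_04 are mutually consistent (residuals ≈ 0); STA_02 is off by 51.3 km.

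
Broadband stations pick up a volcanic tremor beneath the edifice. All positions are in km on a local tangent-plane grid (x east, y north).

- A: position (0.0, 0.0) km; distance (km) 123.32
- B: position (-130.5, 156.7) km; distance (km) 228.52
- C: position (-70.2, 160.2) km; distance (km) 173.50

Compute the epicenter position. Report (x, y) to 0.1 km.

x ≈ 87.2 km, y ≈ 87.2 km

Circle about each station: x² + y² = 123.32²; (x + 130.5)² + (y − 156.7)² = 228.52²; (x + 70.2)² + (y − 160.2)² = 173.50².
Subtracting the A equation from the B and C equations removes the quadratic terms:
-261.0 x + 313.4 y = 4571.57
-140.4 x + 320.4 y = 15697.65
Solving the 2×2 system: x ≈ 87.2, y ≈ 87.2 km.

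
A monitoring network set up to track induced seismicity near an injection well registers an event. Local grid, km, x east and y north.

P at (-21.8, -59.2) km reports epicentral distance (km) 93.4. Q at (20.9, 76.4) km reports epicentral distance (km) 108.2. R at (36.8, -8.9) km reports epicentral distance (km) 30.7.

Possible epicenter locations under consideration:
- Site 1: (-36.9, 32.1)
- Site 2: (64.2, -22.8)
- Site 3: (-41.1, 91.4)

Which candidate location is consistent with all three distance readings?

Site 2

For each candidate, compare |candidate − station| to the reported distance:
Site 1: residuals P 0.9, Q 35.4, R 53.6 → max 53.6 km
Site 2: residuals P 0.0, Q 0.0, R 0.0 → max 0.0 km
Site 3: residuals P 58.4, Q 44.4, R 96.3 → max 96.3 km
Only Site 2 has all residuals ≈ 0.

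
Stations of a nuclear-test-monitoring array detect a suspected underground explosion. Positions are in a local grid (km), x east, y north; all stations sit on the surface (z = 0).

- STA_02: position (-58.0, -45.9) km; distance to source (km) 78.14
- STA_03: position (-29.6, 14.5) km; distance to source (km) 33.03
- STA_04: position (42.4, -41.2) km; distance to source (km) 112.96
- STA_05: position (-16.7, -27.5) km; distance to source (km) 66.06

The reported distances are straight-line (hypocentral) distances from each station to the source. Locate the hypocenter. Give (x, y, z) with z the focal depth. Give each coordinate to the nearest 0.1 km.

(-44.2, 26.0, 27.3)

Each station gives a sphere (x−x_i)² + (y−y_i)² + z² = d_i² (stations at z=0).
Subtracting the STA_02 sphere from STA_03 and STA_04: z² cancels, leaving linear equations in x and y:
56.8 x + 120.8 y = 630.48
200.8 x + 9.4 y = -8629.71
Solving: x ≈ -44.194, y ≈ 25.999 km (keep extra digits for the depth step; rounded: -44.2, 26.0).
Then from the STA_02 sphere: z² = 78.14² − (x + 58.0)² − (y + 45.9)² with x = -44.194, y = 25.999, so z ≈ 27.309 ≈ 27.3 km.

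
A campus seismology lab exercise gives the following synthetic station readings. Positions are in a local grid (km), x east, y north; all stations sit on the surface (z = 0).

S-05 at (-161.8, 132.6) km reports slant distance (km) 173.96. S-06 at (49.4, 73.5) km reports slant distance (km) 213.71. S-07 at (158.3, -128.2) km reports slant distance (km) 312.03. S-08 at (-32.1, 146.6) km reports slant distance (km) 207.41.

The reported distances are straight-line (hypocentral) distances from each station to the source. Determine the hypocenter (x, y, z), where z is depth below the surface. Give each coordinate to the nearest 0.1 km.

Each station gives a sphere (x−x_i)² + (y−y_i)² + z² = d_i² (stations at z=0).
Subtracting the S-05 sphere from S-06 and S-07: z² cancels, leaving linear equations in x and y:
422.4 x − 118.2 y = -51329.27
640.2 x − 521.6 y = -69368.51
Solving: x ≈ -128.404, y ≈ -24.609 km (keep extra digits for the depth step; rounded: -128.4, -24.6).
Then from the S-05 sphere: z² = 173.96² − (x + 161.8)² − (y − 132.6)² with x = -128.404, y = -24.609, so z ≈ 66.574 ≈ 66.6 km.

(-128.4, -24.6, 66.6)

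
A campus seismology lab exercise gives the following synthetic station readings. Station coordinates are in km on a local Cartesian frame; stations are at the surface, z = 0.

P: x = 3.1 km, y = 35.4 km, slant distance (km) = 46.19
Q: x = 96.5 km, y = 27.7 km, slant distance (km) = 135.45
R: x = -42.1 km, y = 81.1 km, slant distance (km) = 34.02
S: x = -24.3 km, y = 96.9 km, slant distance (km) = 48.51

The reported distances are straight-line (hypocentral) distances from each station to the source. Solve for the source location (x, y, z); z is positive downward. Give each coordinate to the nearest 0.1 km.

Each station gives a sphere (x−x_i)² + (y−y_i)² + z² = d_i² (stations at z=0).
Subtracting the P sphere from Q and R: z² cancels, leaving linear equations in x and y:
186.8 x − 15.4 y = -7396.42
-90.4 x + 91.4 y = 8063.01
Solving: x ≈ -35.192, y ≈ 53.409 km (keep extra digits for the depth step; rounded: -35.2, 53.4).
Then from the P sphere: z² = 46.19² − (x − 3.1)² − (y − 35.4)² with x = -35.192, y = 53.409, so z ≈ 18.518 ≈ 18.5 km.

(-35.2, 53.4, 18.5)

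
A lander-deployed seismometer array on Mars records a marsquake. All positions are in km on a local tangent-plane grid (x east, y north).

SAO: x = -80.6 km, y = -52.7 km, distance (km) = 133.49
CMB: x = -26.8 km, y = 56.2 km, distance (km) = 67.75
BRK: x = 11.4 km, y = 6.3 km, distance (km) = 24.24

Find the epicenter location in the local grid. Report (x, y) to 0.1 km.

Circle about each station: (x + 80.6)² + (y + 52.7)² = 133.49²; (x + 26.8)² + (y − 56.2)² = 67.75²; (x − 11.4)² + (y − 6.3)² = 24.24².
Subtracting the SAO equation from the CMB and BRK equations removes the quadratic terms:
107.6 x + 217.8 y = 7832.55
184.0 x + 118.0 y = 8128.00
Solving the 2×2 system: x ≈ 30.9, y ≈ 20.7 km.
Check against SAO (with the unrounded x, y): √((x + 80.6)²+(y + 52.7)²) = 133.49 ≈ 133.49 km. ✓

(30.9, 20.7)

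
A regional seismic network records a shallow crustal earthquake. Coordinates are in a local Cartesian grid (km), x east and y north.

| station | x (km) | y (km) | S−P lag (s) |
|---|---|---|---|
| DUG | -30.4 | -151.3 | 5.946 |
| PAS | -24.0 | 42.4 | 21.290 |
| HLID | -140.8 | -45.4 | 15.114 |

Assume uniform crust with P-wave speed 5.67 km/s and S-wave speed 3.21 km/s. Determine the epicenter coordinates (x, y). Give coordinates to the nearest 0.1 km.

-51.5 km east, -112.7 km north

Distance from S−P lag: d = Δt · v_P v_S / (v_P − v_S) = Δt · (5.67·3.21)/(5.67−3.21) ≈ 7.3987·Δt.
So d_DUG = 43.99, d_PAS = 157.52, d_HLID = 111.82 km.
Circle about each station: (x + 30.4)² + (y + 151.3)² = 43.99²; (x + 24.0)² + (y − 42.4)² = 157.52²; (x + 140.8)² + (y + 45.4)² = 111.82².
Subtracting pairs of circle equations eliminates x²+y² and gives linear equations (the radical axes):
12.8 x + 387.4 y = -44319.52
-220.8 x + 211.8 y = -12498.64
Solving the 2×2 system: x ≈ -51.5, y ≈ -112.7 km.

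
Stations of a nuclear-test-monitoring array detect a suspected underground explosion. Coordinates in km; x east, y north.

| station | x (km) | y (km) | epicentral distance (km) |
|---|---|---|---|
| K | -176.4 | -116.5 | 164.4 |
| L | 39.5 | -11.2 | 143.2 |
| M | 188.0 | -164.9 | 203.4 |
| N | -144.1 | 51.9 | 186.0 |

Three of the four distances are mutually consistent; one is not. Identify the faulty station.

N

Solve using three stations at a time. Using K, L, M (subtract circle equations pairwise → linear system) gives (x, y) ≈ (-14.3, -143.9).
Distances from that point to each station vs reported:
  K: calculated 164.4 vs reported 164.4 → residual 0.0 km
  L: calculated 143.2 vs reported 143.2 → residual 0.0 km
  M: calculated 203.4 vs reported 203.4 → residual 0.0 km
  N: calculated 234.9 vs reported 186.0 → residual 48.9 km
K, L, M are mutually consistent (residuals ≈ 0); N is off by 48.9 km.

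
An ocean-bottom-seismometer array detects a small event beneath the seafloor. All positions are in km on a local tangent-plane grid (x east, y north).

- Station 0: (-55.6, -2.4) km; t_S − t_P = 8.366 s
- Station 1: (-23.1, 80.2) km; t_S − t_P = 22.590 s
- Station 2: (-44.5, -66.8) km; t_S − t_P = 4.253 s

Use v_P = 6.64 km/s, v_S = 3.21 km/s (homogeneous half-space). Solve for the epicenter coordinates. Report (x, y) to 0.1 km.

x ≈ -67.1 km, y ≈ -53.1 km

Distance from S−P lag: d = Δt · v_P v_S / (v_P − v_S) = Δt · (6.64·3.21)/(6.64−3.21) ≈ 6.2141·Δt.
So d_Station 0 = 51.99, d_Station 1 = 140.38, d_Station 2 = 26.43 km.
Circle about each station: (x + 55.6)² + (y + 2.4)² = 51.99²; (x + 23.1)² + (y − 80.2)² = 140.38²; (x + 44.5)² + (y + 66.8)² = 26.43².
Subtracting the Station 0 equation from the Station 1 and Station 2 equations removes the quadratic terms:
65.0 x + 165.2 y = -13135.05
22.2 x − 128.8 y = 5349.79
Solving the 2×2 system: x ≈ -67.1, y ≈ -53.1 km.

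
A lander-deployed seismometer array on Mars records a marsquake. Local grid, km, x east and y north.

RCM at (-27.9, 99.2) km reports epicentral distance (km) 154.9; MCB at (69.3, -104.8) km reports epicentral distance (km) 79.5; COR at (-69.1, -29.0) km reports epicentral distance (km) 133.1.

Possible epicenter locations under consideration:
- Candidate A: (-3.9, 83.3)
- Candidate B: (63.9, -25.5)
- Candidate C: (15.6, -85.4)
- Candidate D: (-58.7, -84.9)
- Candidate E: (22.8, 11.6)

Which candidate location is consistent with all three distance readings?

Candidate B

For each candidate, compare |candidate − station| to the reported distance:
Candidate A: residuals RCM 126.1, MCB 122.3, COR 3.2 → max 126.1 km
Candidate B: residuals RCM 0.1, MCB 0.0, COR 0.1 → max 0.1 km
Candidate C: residuals RCM 34.8, MCB 22.4, COR 31.3 → max 34.8 km
Candidate D: residuals RCM 31.8, MCB 50.0, COR 76.2 → max 76.2 km
Candidate E: residuals RCM 53.7, MCB 45.8, COR 32.6 → max 53.7 km
Only Candidate B has all residuals ≈ 0.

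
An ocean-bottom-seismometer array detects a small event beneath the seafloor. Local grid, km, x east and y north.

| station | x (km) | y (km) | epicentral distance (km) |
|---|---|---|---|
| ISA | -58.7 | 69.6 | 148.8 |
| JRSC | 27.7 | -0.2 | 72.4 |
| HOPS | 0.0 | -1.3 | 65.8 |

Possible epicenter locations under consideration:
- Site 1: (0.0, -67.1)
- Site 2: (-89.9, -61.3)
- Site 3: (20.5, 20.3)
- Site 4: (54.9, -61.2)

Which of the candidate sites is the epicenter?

Site 1

For each candidate, compare |candidate − station| to the reported distance:
Site 1: residuals ISA 0.0, JRSC 0.0, HOPS 0.0 → max 0.0 km
Site 2: residuals ISA 14.2, JRSC 60.1, HOPS 42.3 → max 60.1 km
Site 3: residuals ISA 55.5, JRSC 50.7, HOPS 36.0 → max 55.5 km
Site 4: residuals ISA 24.4, JRSC 5.6, HOPS 15.5 → max 24.4 km
Only Site 1 has all residuals ≈ 0.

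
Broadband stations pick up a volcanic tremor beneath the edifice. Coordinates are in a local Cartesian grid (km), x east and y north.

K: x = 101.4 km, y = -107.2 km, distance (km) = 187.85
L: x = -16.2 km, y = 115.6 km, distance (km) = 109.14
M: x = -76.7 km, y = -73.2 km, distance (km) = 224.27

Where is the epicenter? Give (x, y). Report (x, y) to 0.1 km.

x ≈ 87.0 km, y ≈ 80.1 km

Circle about each station: (x − 101.4)² + (y + 107.2)² = 187.85²; (x + 16.2)² + (y − 115.6)² = 109.14²; (x + 76.7)² + (y + 73.2)² = 224.27².
Subtracting the K equation from the L and M equations removes the quadratic terms:
-235.2 x + 445.6 y = 15228.08
-356.2 x + 68.0 y = -25542.08
Solving the 2×2 system: x ≈ 87.0, y ≈ 80.1 km.
Check against K (with the unrounded x, y): √((x − 101.4)²+(y + 107.2)²) = 187.85 ≈ 187.85 km. ✓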